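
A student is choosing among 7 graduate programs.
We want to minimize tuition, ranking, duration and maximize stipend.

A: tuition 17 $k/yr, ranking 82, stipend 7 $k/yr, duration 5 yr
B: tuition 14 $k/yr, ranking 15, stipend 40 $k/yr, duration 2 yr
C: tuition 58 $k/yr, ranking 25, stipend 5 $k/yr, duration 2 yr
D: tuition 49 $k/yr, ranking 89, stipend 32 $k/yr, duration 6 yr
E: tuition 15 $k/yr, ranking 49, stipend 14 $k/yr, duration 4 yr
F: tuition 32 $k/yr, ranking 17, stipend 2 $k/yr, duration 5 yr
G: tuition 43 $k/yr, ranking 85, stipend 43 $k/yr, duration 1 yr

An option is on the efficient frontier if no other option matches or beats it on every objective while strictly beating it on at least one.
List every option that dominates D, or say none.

B, G

B: tuition 14≤49, ranking 15≤89, stipend 40≥32, duration 2≤6 — dominates D.
G: tuition 43≤49, ranking 85≤89, stipend 43≥32, duration 1≤6 — dominates D.
Others (A, C, E, F) are each worse than D on at least one objective.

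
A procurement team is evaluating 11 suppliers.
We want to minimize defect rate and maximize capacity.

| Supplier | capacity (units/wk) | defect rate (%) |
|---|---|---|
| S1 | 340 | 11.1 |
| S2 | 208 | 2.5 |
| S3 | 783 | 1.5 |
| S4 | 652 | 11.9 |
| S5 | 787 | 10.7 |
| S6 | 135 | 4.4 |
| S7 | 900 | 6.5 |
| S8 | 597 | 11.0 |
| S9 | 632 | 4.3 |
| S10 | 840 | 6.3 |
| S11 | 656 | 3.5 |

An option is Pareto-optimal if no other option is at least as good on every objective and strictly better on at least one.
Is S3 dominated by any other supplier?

S1: worse on capacity (340 vs 783).
S2: worse on capacity (208 vs 783).
S4: worse on capacity (652 vs 783).
S5: worse on defect rate (10.7 vs 1.5).
S6: worse on capacity (135 vs 783).
S7: worse on defect rate (6.5 vs 1.5).
S8: worse on capacity (597 vs 783).
S9: worse on capacity (632 vs 783).
S10: worse on defect rate (6.3 vs 1.5).
S11: worse on capacity (656 vs 783).
No option is at least as good as S3 on every objective and strictly better on one.

No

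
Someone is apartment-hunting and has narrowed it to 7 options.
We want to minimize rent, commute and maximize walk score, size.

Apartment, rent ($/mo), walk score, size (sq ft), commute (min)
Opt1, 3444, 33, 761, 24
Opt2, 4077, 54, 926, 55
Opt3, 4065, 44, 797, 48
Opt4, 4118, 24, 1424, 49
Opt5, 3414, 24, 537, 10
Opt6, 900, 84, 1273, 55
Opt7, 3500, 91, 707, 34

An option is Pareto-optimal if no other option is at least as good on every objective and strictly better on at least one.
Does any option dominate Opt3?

Opt1: worse on walk score (33 vs 44).
Opt2: worse on rent (4077 vs 4065).
Opt4: worse on rent (4118 vs 4065).
Opt5: worse on walk score (24 vs 44).
Opt6: worse on commute (55 vs 48).
Opt7: worse on size (707 vs 797).
No option is at least as good as Opt3 on every objective and strictly better on one.

No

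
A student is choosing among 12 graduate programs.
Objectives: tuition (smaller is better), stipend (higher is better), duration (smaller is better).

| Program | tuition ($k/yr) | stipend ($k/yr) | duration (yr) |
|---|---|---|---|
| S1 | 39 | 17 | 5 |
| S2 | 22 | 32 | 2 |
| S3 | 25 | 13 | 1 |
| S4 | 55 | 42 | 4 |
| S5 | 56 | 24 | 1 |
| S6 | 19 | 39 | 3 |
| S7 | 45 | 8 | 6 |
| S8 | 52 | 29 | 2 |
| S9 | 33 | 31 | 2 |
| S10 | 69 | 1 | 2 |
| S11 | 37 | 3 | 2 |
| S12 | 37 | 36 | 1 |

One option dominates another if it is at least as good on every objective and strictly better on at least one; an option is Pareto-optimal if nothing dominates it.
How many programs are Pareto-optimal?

S1: dominated by S2 (tuition 22≤39, stipend 32≥17, duration 2≤5).
S2: not dominated.
S3: not dominated.
S4: not dominated (best stipend).
S5: dominated by S12 (tuition 37≤56, stipend 36≥24, duration 1≤1).
S6: not dominated (best tuition).
S7: dominated by S1 (tuition 39≤45, stipend 17≥8, duration 5≤6).
S8: dominated by S2 (tuition 22≤52, stipend 32≥29, duration 2≤2).
S9: dominated by S2 (tuition 22≤33, stipend 32≥31, duration 2≤2).
S10: dominated by S2 (tuition 22≤69, stipend 32≥1, duration 2≤2).
S11: dominated by S2 (tuition 22≤37, stipend 32≥3, duration 2≤2).
S12: not dominated.
Pareto-optimal: S2, S3, S4, S6, S12 → 5.

5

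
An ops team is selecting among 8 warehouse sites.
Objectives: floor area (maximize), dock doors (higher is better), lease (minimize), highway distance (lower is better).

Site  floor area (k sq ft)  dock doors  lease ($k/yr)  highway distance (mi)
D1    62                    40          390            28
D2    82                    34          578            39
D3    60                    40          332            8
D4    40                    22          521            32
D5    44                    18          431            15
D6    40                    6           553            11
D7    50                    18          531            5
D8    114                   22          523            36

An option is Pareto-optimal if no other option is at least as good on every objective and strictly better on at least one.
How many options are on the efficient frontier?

D1: not dominated.
D2: not dominated.
D3: not dominated (best lease).
D4: dominated by D1 (floor area 62≥40, dock doors 40≥22, lease 390≤521, highway distance 28≤32).
D5: dominated by D3 (floor area 60≥44, dock doors 40≥18, lease 332≤431, highway distance 8≤15).
D6: dominated by D3 (floor area 60≥40, dock doors 40≥6, lease 332≤553, highway distance 8≤11).
D7: not dominated (best highway distance).
D8: not dominated (best floor area).
Pareto-optimal: D1, D2, D3, D7, D8 → 5.

5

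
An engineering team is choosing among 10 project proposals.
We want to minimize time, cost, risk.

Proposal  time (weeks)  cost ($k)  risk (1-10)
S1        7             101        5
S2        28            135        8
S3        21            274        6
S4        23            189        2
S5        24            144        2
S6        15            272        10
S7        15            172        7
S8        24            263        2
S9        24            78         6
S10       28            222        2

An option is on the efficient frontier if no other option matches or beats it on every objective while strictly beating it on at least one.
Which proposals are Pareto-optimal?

S1: not dominated (best time).
S2: dominated by S1 (time 7≤28, cost 101≤135, risk 5≤8).
S3: dominated by S1 (time 7≤21, cost 101≤274, risk 5≤6).
S4: not dominated.
S5: not dominated.
S6: dominated by S1 (time 7≤15, cost 101≤272, risk 5≤10).
S7: dominated by S1 (time 7≤15, cost 101≤172, risk 5≤7).
S8: dominated by S4 (time 23≤24, cost 189≤263, risk 2≤2).
S9: not dominated (best cost).
S10: dominated by S4 (time 23≤28, cost 189≤222, risk 2≤2).

S1, S4, S5, S9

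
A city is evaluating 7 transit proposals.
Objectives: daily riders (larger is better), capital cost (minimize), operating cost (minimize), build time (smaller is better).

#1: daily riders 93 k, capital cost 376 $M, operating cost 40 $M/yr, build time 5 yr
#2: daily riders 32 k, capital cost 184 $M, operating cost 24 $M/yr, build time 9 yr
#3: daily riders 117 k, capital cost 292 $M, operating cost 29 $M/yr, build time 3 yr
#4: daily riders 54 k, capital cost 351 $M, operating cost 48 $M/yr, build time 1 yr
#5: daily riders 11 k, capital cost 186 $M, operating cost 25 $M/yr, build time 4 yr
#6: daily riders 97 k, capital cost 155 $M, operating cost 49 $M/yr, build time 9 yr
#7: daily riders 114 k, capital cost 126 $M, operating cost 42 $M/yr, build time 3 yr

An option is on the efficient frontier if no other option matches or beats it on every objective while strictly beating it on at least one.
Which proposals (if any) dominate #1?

#3

#3: daily riders 117≥93, capital cost 292≤376, operating cost 29≤40, build time 3≤5 — dominates #1.
Others (#2, #4, #5, #6, #7) are each worse than #1 on at least one objective.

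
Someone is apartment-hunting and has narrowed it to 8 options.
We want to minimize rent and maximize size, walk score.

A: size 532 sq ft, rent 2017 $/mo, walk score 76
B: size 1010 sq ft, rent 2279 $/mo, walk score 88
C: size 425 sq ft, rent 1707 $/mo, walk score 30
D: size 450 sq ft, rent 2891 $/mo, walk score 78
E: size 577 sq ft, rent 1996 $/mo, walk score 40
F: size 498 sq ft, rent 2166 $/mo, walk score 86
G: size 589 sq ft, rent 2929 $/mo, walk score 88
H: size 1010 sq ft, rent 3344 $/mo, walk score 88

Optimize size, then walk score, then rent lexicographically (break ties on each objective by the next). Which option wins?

B

First maximize size: best is 1010, kept {B, H}.
Then maximize walk score: best is 88, kept {B, H}.
Then minimize rent: best is 2279, kept {B}.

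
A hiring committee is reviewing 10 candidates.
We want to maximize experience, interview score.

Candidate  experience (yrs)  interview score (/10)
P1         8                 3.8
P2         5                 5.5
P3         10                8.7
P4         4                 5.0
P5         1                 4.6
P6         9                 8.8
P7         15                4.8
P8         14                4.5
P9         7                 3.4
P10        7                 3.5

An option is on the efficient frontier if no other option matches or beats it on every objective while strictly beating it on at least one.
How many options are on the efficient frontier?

3

P1: dominated by P3 (experience 10≥8, interview score 8.7≥3.8).
P2: dominated by P3 (experience 10≥5, interview score 8.7≥5.5).
P3: not dominated.
P4: dominated by P2 (experience 5≥4, interview score 5.5≥5.0).
P5: dominated by P2 (experience 5≥1, interview score 5.5≥4.6).
P6: not dominated (best interview score).
P7: not dominated (best experience).
P8: dominated by P7 (experience 15≥14, interview score 4.8≥4.5).
P9: dominated by P1 (experience 8≥7, interview score 3.8≥3.4).
P10: dominated by P1 (experience 8≥7, interview score 3.8≥3.5).
Pareto-optimal: P3, P6, P7 → 3.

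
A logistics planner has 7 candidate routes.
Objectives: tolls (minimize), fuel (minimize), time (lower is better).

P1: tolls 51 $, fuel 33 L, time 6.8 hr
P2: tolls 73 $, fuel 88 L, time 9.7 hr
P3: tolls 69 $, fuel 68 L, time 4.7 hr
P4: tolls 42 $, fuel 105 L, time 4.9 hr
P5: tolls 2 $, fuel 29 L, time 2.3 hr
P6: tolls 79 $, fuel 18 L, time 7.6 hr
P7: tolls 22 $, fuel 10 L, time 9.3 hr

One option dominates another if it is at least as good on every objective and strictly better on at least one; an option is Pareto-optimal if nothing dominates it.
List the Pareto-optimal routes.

P5, P6, P7

P1: dominated by P5 (tolls 2≤51, fuel 29≤33, time 2.3≤6.8).
P2: dominated by P1 (tolls 51≤73, fuel 33≤88, time 6.8≤9.7).
P3: dominated by P5 (tolls 2≤69, fuel 29≤68, time 2.3≤4.7).
P4: dominated by P5 (tolls 2≤42, fuel 29≤105, time 2.3≤4.9).
P5: not dominated (best tolls).
P6: not dominated.
P7: not dominated (best fuel).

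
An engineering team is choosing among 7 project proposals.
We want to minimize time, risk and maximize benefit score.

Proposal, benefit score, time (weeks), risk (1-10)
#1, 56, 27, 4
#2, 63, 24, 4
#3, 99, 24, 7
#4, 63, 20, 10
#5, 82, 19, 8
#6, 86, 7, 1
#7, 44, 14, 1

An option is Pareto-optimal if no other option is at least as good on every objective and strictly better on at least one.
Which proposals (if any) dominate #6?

#1: worse on benefit score (56 vs 86).
#2: worse on benefit score (63 vs 86).
#3: worse on time (24 vs 7).
#4: worse on benefit score (63 vs 86).
#5: worse on benefit score (82 vs 86).
#7: worse on benefit score (44 vs 86).
No option dominates #6.

none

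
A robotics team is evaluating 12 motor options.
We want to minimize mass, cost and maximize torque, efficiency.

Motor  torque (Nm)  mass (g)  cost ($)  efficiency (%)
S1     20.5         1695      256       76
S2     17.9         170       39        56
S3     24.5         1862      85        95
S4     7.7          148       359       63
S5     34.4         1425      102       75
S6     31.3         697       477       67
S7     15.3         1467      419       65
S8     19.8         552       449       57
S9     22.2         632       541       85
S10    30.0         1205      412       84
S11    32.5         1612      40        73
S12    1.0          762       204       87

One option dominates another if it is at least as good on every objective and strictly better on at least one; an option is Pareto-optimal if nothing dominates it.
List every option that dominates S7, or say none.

S5, S10

S5: torque 34.4≥15.3, mass 1425≤1467, cost 102≤419, efficiency 75≥65 — dominates S7.
S10: torque 30.0≥15.3, mass 1205≤1467, cost 412≤419, efficiency 84≥65 — dominates S7.
Others (S1, S2, S3, S4, S6, S8, S9, S11, S12) are each worse than S7 on at least one objective.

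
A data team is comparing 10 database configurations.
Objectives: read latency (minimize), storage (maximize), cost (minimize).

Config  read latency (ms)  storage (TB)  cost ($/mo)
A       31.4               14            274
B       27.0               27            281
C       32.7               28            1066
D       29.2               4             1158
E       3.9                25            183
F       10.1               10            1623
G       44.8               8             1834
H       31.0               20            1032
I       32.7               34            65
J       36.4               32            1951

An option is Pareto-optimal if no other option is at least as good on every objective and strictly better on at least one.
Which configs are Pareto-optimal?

B, E, I

A: dominated by E (read latency 3.9≤31.4, storage 25≥14, cost 183≤274).
B: not dominated.
C: dominated by I (read latency 32.7≤32.7, storage 34≥28, cost 65≤1066).
D: dominated by B (read latency 27.0≤29.2, storage 27≥4, cost 281≤1158).
E: not dominated (best read latency).
F: dominated by E (read latency 3.9≤10.1, storage 25≥10, cost 183≤1623).
G: dominated by A (read latency 31.4≤44.8, storage 14≥8, cost 274≤1834).
H: dominated by B (read latency 27.0≤31.0, storage 27≥20, cost 281≤1032).
I: not dominated (best storage).
J: dominated by I (read latency 32.7≤36.4, storage 34≥32, cost 65≤1951).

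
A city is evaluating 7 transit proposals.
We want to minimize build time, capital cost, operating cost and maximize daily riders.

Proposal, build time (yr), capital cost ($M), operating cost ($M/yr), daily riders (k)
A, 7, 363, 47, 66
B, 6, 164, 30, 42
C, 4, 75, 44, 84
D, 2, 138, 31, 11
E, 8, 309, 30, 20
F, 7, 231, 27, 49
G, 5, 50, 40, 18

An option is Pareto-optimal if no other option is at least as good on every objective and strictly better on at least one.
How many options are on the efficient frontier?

5

A: dominated by C (build time 4≤7, capital cost 75≤363, operating cost 44≤47, daily riders 84≥66).
B: not dominated.
C: not dominated (best daily riders).
D: not dominated (best build time).
E: dominated by B (build time 6≤8, capital cost 164≤309, operating cost 30≤30, daily riders 42≥20).
F: not dominated (best operating cost).
G: not dominated (best capital cost).
Pareto-optimal: B, C, D, F, G → 5.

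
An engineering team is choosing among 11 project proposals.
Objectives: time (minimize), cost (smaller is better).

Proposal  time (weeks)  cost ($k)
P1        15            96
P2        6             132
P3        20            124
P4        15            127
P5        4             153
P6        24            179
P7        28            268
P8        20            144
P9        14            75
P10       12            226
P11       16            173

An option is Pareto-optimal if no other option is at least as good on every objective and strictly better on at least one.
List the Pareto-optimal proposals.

P2, P5, P9

P1: dominated by P9 (time 14≤15, cost 75≤96).
P2: not dominated.
P3: dominated by P1 (time 15≤20, cost 96≤124).
P4: dominated by P1 (time 15≤15, cost 96≤127).
P5: not dominated (best time).
P6: dominated by P1 (time 15≤24, cost 96≤179).
P7: dominated by P1 (time 15≤28, cost 96≤268).
P8: dominated by P1 (time 15≤20, cost 96≤144).
P9: not dominated (best cost).
P10: dominated by P2 (time 6≤12, cost 132≤226).
P11: dominated by P1 (time 15≤16, cost 96≤173).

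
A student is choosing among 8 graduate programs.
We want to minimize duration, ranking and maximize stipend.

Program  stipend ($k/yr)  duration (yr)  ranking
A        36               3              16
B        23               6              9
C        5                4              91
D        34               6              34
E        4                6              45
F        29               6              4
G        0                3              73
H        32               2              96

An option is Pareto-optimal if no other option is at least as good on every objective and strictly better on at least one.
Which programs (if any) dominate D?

A: stipend 36≥34, duration 3≤6, ranking 16≤34 — dominates D.
Others (B, C, E, F, G, H) are each worse than D on at least one objective.

A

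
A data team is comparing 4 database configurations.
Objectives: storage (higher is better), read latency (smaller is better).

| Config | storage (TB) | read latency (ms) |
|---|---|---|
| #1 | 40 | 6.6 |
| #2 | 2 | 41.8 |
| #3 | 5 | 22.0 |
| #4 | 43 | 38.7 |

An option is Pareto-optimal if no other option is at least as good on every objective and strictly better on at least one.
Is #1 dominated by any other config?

No

#2: worse on storage (2 vs 40).
#3: worse on storage (5 vs 40).
#4: worse on read latency (38.7 vs 6.6).
No option is at least as good as #1 on every objective and strictly better on one.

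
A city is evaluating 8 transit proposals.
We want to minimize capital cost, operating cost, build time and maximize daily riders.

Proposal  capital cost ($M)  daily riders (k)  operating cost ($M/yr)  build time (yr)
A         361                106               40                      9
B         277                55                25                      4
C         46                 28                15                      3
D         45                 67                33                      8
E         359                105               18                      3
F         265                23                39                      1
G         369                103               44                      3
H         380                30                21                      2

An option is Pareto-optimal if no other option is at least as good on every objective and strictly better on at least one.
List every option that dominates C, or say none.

A: worse on capital cost (361 vs 46).
B: worse on capital cost (277 vs 46).
D: worse on operating cost (33 vs 15).
E: worse on capital cost (359 vs 46).
F: worse on capital cost (265 vs 46).
G: worse on capital cost (369 vs 46).
H: worse on capital cost (380 vs 46).
No option dominates C.

none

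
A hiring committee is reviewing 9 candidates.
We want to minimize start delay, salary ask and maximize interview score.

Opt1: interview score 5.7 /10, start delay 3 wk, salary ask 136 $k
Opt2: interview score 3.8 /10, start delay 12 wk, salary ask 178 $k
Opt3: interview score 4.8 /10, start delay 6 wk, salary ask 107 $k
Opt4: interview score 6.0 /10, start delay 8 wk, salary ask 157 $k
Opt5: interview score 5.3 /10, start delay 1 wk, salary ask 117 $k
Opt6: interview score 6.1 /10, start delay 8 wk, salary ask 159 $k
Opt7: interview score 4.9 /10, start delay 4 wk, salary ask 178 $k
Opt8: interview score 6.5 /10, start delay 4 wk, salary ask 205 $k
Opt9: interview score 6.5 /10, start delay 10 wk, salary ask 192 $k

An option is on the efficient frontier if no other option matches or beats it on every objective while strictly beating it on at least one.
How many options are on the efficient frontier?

Opt1: not dominated.
Opt2: dominated by Opt1 (interview score 5.7≥3.8, start delay 3≤12, salary ask 136≤178).
Opt3: not dominated (best salary ask).
Opt4: not dominated.
Opt5: not dominated (best start delay).
Opt6: not dominated.
Opt7: dominated by Opt1 (interview score 5.7≥4.9, start delay 3≤4, salary ask 136≤178).
Opt8: not dominated.
Opt9: not dominated.
Pareto-optimal: Opt1, Opt3, Opt4, Opt5, Opt6, Opt8, Opt9 → 7.

7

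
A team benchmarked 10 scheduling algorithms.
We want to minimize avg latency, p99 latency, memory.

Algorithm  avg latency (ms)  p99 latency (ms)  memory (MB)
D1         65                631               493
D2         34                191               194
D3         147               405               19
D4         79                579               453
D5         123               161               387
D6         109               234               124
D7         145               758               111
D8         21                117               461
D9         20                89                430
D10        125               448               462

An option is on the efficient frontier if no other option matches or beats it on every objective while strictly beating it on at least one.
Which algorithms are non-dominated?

D1: dominated by D2 (avg latency 34≤65, p99 latency 191≤631, memory 194≤493).
D2: not dominated.
D3: not dominated (best memory).
D4: dominated by D2 (avg latency 34≤79, p99 latency 191≤579, memory 194≤453).
D5: not dominated.
D6: not dominated.
D7: not dominated.
D8: dominated by D9 (avg latency 20≤21, p99 latency 89≤117, memory 430≤461).
D9: not dominated (best avg latency).
D10: dominated by D2 (avg latency 34≤125, p99 latency 191≤448, memory 194≤462).

D2, D3, D5, D6, D7, D9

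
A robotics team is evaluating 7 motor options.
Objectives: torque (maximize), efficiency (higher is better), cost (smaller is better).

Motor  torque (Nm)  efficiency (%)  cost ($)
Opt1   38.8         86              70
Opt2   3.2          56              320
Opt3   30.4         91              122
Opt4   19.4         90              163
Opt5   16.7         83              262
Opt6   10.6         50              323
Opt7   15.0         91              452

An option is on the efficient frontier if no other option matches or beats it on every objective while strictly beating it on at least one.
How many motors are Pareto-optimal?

Opt1: not dominated (best torque).
Opt2: dominated by Opt1 (torque 38.8≥3.2, efficiency 86≥56, cost 70≤320).
Opt3: not dominated.
Opt4: dominated by Opt3 (torque 30.4≥19.4, efficiency 91≥90, cost 122≤163).
Opt5: dominated by Opt1 (torque 38.8≥16.7, efficiency 86≥83, cost 70≤262).
Opt6: dominated by Opt1 (torque 38.8≥10.6, efficiency 86≥50, cost 70≤323).
Opt7: dominated by Opt3 (torque 30.4≥15.0, efficiency 91≥91, cost 122≤452).
Pareto-optimal: Opt1, Opt3 → 2.

2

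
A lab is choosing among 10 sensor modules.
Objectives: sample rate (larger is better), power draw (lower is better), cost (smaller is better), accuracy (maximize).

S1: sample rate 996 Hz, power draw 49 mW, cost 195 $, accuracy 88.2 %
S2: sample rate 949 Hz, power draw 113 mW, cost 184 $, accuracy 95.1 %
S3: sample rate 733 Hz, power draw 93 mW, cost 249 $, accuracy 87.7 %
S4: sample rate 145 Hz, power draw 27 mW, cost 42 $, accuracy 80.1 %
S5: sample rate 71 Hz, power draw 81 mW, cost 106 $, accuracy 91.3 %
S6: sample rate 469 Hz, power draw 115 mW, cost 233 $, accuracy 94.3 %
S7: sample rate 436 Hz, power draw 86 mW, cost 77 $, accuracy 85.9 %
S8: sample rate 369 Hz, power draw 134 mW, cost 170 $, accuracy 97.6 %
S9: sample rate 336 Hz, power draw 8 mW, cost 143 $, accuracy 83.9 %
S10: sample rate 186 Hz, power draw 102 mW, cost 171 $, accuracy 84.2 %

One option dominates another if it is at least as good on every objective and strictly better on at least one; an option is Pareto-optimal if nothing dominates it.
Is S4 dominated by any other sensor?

No

S1: worse on power draw (49 vs 27).
S2: worse on power draw (113 vs 27).
S3: worse on power draw (93 vs 27).
S5: worse on sample rate (71 vs 145).
S6: worse on power draw (115 vs 27).
S7: worse on power draw (86 vs 27).
S8: worse on power draw (134 vs 27).
S9: worse on cost (143 vs 42).
S10: worse on power draw (102 vs 27).
No option is at least as good as S4 on every objective and strictly better on one.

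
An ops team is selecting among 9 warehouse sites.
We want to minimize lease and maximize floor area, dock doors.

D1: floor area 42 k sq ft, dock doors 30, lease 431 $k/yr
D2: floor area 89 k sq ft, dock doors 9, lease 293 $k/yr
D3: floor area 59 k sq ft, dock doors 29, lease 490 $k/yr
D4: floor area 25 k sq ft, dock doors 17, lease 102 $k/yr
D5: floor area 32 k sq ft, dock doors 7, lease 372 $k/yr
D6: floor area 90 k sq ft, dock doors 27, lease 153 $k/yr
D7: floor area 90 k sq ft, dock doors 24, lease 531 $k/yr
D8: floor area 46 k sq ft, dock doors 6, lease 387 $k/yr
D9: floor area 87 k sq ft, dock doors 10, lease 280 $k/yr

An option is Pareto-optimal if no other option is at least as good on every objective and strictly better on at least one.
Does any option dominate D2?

Yes

D6 vs D2: floor area 90≥89, dock doors 27≥9, lease 153≤293 — D6 is at least as good on every objective and strictly better on at least one, so D6 dominates D2.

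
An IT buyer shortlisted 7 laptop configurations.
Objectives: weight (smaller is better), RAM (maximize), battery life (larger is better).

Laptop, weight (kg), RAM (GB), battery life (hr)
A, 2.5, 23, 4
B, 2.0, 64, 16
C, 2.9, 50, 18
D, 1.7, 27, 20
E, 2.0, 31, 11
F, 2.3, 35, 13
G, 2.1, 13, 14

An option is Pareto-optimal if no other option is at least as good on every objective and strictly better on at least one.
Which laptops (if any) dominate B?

A: worse on weight (2.5 vs 2.0).
C: worse on weight (2.9 vs 2.0).
D: worse on RAM (27 vs 64).
E: worse on RAM (31 vs 64).
F: worse on weight (2.3 vs 2.0).
G: worse on weight (2.1 vs 2.0).
No option dominates B.

none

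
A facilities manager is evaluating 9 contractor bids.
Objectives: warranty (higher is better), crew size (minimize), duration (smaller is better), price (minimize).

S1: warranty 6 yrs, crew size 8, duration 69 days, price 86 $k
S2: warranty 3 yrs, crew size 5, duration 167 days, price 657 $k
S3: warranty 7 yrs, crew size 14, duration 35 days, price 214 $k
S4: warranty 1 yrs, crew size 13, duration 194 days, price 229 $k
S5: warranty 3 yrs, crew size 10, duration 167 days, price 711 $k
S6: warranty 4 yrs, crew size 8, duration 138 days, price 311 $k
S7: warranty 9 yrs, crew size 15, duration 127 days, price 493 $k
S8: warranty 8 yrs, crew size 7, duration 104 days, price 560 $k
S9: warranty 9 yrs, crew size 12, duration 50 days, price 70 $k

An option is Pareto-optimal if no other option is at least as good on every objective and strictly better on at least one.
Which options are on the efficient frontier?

S1: not dominated.
S2: not dominated (best crew size).
S3: not dominated (best duration).
S4: dominated by S1 (warranty 6≥1, crew size 8≤13, duration 69≤194, price 86≤229).
S5: dominated by S1 (warranty 6≥3, crew size 8≤10, duration 69≤167, price 86≤711).
S6: dominated by S1 (warranty 6≥4, crew size 8≤8, duration 69≤138, price 86≤311).
S7: dominated by S9 (warranty 9≥9, crew size 12≤15, duration 50≤127, price 70≤493).
S8: not dominated.
S9: not dominated (best price).

S1, S2, S3, S8, S9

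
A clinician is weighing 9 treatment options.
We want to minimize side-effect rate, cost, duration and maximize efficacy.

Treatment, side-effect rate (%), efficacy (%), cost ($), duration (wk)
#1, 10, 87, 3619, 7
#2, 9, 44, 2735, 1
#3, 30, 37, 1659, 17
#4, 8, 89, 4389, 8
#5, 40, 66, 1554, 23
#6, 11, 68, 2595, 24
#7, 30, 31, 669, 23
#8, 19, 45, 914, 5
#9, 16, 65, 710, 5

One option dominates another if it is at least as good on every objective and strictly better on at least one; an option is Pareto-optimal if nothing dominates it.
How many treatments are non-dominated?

#1: not dominated.
#2: not dominated (best duration).
#3: dominated by #8 (side-effect rate 19≤30, efficacy 45≥37, cost 914≤1659, duration 5≤17).
#4: not dominated (best side-effect rate).
#5: not dominated.
#6: not dominated.
#7: not dominated (best cost).
#8: dominated by #9 (side-effect rate 16≤19, efficacy 65≥45, cost 710≤914, duration 5≤5).
#9: not dominated.
Pareto-optimal: #1, #2, #4, #5, #6, #7, #9 → 7.

7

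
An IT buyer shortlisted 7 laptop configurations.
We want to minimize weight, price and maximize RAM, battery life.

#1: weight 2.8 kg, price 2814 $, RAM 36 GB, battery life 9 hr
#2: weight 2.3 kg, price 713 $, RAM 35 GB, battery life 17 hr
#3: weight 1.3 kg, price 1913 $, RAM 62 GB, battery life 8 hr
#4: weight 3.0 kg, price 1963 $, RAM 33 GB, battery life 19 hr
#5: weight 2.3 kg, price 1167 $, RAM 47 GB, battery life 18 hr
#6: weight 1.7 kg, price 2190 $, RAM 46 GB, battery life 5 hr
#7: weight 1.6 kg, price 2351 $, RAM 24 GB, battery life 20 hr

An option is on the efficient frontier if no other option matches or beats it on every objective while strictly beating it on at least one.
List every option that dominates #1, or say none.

#5

#5: weight 2.3≤2.8, price 1167≤2814, RAM 47≥36, battery life 18≥9 — dominates #1.
Others (#2, #3, #4, #6, #7) are each worse than #1 on at least one objective.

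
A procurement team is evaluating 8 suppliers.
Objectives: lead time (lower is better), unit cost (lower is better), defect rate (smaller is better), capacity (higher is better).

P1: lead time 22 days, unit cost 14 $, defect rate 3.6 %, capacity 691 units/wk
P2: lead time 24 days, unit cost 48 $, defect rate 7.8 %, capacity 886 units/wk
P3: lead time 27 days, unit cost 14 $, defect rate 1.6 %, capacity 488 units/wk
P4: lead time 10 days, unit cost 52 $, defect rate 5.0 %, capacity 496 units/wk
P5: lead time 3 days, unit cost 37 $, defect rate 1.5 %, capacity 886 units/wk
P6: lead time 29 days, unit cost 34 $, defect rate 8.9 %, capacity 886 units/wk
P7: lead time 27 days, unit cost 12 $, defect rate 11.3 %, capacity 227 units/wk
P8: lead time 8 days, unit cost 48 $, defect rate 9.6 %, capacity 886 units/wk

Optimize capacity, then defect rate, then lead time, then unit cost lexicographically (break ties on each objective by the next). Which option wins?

First maximize capacity: best is 886, kept {P2, P5, P6, P8}.
Then minimize defect rate: best is 1.5, kept {P5}.

P5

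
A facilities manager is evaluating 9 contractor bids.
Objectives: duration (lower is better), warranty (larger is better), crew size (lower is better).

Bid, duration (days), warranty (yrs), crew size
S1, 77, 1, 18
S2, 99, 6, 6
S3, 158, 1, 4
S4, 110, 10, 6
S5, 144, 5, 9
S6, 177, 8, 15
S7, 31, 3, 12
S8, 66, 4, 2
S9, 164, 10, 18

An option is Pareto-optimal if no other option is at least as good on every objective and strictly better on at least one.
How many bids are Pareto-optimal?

S1: dominated by S7 (duration 31≤77, warranty 3≥1, crew size 12≤18).
S2: not dominated.
S3: dominated by S8 (duration 66≤158, warranty 4≥1, crew size 2≤4).
S4: not dominated.
S5: dominated by S2 (duration 99≤144, warranty 6≥5, crew size 6≤9).
S6: dominated by S4 (duration 110≤177, warranty 10≥8, crew size 6≤15).
S7: not dominated (best duration).
S8: not dominated (best crew size).
S9: dominated by S4 (duration 110≤164, warranty 10≥10, crew size 6≤18).
Pareto-optimal: S2, S4, S7, S8 → 4.

4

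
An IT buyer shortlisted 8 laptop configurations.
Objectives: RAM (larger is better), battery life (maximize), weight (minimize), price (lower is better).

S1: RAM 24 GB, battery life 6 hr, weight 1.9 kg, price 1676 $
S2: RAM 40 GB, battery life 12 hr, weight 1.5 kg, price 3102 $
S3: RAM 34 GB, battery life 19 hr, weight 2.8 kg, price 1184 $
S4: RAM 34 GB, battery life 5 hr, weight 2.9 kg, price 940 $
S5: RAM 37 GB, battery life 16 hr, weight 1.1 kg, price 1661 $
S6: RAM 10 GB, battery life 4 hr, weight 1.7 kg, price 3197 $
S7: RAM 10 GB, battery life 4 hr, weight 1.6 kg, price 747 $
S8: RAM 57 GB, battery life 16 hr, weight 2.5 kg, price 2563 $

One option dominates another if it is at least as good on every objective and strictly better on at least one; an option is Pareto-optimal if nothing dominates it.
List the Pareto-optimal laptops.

S1: dominated by S5 (RAM 37≥24, battery life 16≥6, weight 1.1≤1.9, price 1661≤1676).
S2: not dominated.
S3: not dominated (best battery life).
S4: not dominated.
S5: not dominated (best weight).
S6: dominated by S2 (RAM 40≥10, battery life 12≥4, weight 1.5≤1.7, price 3102≤3197).
S7: not dominated (best price).
S8: not dominated (best RAM).

S2, S3, S4, S5, S7, S8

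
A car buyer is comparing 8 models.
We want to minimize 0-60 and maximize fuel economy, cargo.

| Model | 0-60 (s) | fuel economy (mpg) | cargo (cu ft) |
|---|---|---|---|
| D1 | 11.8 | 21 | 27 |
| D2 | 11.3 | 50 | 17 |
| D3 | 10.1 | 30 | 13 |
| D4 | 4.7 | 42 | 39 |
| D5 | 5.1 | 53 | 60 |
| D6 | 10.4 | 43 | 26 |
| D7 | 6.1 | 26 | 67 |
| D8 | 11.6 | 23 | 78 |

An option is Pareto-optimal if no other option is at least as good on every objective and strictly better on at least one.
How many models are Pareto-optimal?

D1: dominated by D4 (0-60 4.7≤11.8, fuel economy 42≥21, cargo 39≥27).
D2: dominated by D5 (0-60 5.1≤11.3, fuel economy 53≥50, cargo 60≥17).
D3: dominated by D4 (0-60 4.7≤10.1, fuel economy 42≥30, cargo 39≥13).
D4: not dominated (best 0-60).
D5: not dominated (best fuel economy).
D6: dominated by D5 (0-60 5.1≤10.4, fuel economy 53≥43, cargo 60≥26).
D7: not dominated.
D8: not dominated (best cargo).
Pareto-optimal: D4, D5, D7, D8 → 4.

4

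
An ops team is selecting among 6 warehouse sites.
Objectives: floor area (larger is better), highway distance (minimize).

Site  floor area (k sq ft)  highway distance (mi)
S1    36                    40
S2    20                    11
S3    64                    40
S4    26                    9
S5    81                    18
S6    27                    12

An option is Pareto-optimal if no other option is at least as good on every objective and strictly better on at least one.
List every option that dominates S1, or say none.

S3, S5

S3: floor area 64≥36, highway distance 40≤40 — dominates S1.
S5: floor area 81≥36, highway distance 18≤40 — dominates S1.
Others (S2, S4, S6) are each worse than S1 on at least one objective.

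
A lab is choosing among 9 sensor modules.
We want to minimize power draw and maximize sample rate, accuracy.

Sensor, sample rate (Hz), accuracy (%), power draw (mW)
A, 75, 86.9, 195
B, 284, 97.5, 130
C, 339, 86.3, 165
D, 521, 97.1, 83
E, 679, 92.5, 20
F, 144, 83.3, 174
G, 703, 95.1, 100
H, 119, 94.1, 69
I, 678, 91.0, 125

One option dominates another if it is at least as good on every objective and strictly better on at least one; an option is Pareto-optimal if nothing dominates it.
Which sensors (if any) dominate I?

E: sample rate 679≥678, accuracy 92.5≥91.0, power draw 20≤125 — dominates I.
G: sample rate 703≥678, accuracy 95.1≥91.0, power draw 100≤125 — dominates I.
Others (A, B, C, D, F, H) are each worse than I on at least one objective.

E, G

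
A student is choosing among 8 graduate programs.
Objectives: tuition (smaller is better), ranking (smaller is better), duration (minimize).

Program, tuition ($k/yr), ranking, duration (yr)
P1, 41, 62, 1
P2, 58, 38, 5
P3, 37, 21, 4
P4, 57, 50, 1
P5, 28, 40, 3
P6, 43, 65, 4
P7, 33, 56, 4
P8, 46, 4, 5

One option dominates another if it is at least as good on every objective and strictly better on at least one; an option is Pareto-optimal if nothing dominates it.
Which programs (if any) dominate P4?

P1: worse on ranking (62 vs 50).
P2: worse on tuition (58 vs 57).
P3: worse on duration (4 vs 1).
P5: worse on duration (3 vs 1).
P6: worse on ranking (65 vs 50).
P7: worse on ranking (56 vs 50).
P8: worse on duration (5 vs 1).
No option dominates P4.

none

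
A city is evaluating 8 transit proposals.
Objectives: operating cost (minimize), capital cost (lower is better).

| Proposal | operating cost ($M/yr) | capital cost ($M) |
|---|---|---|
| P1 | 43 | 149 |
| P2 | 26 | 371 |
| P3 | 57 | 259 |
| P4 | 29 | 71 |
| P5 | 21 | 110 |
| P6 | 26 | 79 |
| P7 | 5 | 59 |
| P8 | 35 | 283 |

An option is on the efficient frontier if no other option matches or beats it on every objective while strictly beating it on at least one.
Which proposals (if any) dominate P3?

P1: operating cost 43≤57, capital cost 149≤259 — dominates P3.
P4: operating cost 29≤57, capital cost 71≤259 — dominates P3.
P5: operating cost 21≤57, capital cost 110≤259 — dominates P3.
P6: operating cost 26≤57, capital cost 79≤259 — dominates P3.
P7: operating cost 5≤57, capital cost 59≤259 — dominates P3.
Others (P2, P8) are each worse than P3 on at least one objective.

P1, P4, P5, P6, P7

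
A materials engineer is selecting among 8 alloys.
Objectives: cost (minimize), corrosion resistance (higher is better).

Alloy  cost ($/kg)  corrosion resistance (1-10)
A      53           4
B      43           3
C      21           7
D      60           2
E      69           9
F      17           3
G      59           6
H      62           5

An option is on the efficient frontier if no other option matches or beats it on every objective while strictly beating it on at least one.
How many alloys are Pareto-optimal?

A: dominated by C (cost 21≤53, corrosion resistance 7≥4).
B: dominated by C (cost 21≤43, corrosion resistance 7≥3).
C: not dominated.
D: dominated by A (cost 53≤60, corrosion resistance 4≥2).
E: not dominated (best corrosion resistance).
F: not dominated (best cost).
G: dominated by C (cost 21≤59, corrosion resistance 7≥6).
H: dominated by C (cost 21≤62, corrosion resistance 7≥5).
Pareto-optimal: C, E, F → 3.

3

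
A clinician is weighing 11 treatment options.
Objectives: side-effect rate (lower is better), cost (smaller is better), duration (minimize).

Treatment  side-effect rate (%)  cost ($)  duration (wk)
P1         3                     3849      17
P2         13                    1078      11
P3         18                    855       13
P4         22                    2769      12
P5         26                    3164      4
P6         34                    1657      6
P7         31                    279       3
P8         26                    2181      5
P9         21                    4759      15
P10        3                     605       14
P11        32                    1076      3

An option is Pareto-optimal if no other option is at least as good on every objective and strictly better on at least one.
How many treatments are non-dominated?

P1: dominated by P10 (side-effect rate 3≤3, cost 605≤3849, duration 14≤17).
P2: not dominated.
P3: not dominated.
P4: dominated by P2 (side-effect rate 13≤22, cost 1078≤2769, duration 11≤12).
P5: not dominated.
P6: dominated by P7 (side-effect rate 31≤34, cost 279≤1657, duration 3≤6).
P7: not dominated (best cost).
P8: not dominated.
P9: dominated by P2 (side-effect rate 13≤21, cost 1078≤4759, duration 11≤15).
P10: not dominated.
P11: dominated by P7 (side-effect rate 31≤32, cost 279≤1076, duration 3≤3).
Pareto-optimal: P2, P3, P5, P7, P8, P10 → 6.

6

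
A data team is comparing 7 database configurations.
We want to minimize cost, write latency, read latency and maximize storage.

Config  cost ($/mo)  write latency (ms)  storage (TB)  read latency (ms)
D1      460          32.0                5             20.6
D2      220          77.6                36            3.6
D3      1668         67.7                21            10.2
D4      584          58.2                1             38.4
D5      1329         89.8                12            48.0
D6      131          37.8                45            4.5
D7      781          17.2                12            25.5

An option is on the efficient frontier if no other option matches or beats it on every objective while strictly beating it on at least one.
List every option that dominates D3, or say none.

D6: cost 131≤1668, write latency 37.8≤67.7, storage 45≥21, read latency 4.5≤10.2 — dominates D3.
Others (D1, D2, D4, D5, D7) are each worse than D3 on at least one objective.

D6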